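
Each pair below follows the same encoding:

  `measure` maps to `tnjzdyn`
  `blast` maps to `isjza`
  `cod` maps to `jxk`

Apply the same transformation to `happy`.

ojwwf

The shift depends on letter class: consonant m→t is +7, but vowel e→n is +9. Two shifts are in play — +9 for a/e/i/o/u, +7 for every other letter.
For happy: h(cons)+7=o, a(vowel)+9=j, p(cons)+7=w, p(cons)+7=w, y(cons)+7=f.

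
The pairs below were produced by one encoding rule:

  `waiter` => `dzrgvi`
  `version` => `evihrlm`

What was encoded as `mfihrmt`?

Each letter is replaced by its mirror in the alphabet: a↔z, b↔y, c↔x, and so on (the Atbash cipher).
Reversing it on mfihrmt: m↔n, f↔u, i↔r, h↔s, r↔i, m↔n, t↔g.

nursing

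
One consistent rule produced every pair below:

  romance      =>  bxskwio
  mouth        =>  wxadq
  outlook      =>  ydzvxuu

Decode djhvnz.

Shifts by position in romance: pos 0: r→b (+10), pos 1: o→x (+9), pos 2: m→s (+6), pos 3: a→k (+10), pos 4: n→w (+9), pos 5: c→i (+6) — repeating every 3. It's a Vigenère-style cipher with numeric key [10,9,6]: position i shifts by key[i mod 3].
Undoing it on djhvnz: d−10=t, j−9=a, h−6=b, v−10=l, n−9=e, z−6=t.

tablet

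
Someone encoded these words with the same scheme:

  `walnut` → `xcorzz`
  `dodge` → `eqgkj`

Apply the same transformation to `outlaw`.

pwwpfc

In walnut: w→x is +1, a→c is +2, l→o is +3, n→r is +4 — the shift increases by 1 each position. Letter i (0-indexed) is shifted by i+1, so successive shifts are 1, 2, 3, ….
On outlaw: o+1=p, u+2=w, t+3=w, l+4=p, a+5=f, w+6=c.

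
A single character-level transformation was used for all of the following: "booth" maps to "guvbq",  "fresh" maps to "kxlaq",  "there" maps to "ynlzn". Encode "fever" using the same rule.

kkcma

In booth: b→g is +5, o→u is +6, o→v is +7, t→b is +8 — the shift increases by 1 each position. The shift increases by 1 at each position, starting from +5: 5, 6, 7, ….
For fever: f+5=k, e+6=k, v+7=c, e+8=m, r+9=a.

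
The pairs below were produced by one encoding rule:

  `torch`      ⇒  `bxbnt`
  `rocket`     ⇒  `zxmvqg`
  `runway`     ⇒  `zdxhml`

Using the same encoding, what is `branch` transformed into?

jakyou

In torch: t→b is +8, o→x is +9, r→b is +10, c→n is +11 — the shift increases by 1 each position. Each letter shifts forward by (position + 8), i.e. 8, 9, 10, … — the shift grows by one for each successive letter.
On branch: b+8=j, r+9=a, a+10=k, n+11=y, c+12=o, h+13=u.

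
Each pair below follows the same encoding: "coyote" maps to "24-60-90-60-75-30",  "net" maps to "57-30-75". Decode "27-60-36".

With a=1..z=26, the number is 3·pos + 15.
Reversing it on 27-60-36: 27→(27−15)÷3=4=d, 60→(60−15)÷3=15=o, 36→(36−15)÷3=7=g.

dog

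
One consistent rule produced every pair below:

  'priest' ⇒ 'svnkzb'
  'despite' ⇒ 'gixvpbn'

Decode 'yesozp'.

In priest: p→s is +3, r→v is +4, i→n is +5, e→k is +6 — the shift increases by 1 each position. The shift increases by 1 at each position, starting from +3: 3, 4, 5, ….
Decoding yesozp: y−3=v, e−4=a, s−5=n, o−6=i, z−7=s, p−8=h.

vanish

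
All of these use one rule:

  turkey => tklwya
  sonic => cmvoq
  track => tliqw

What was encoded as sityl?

Treating letters as 0–25, the rule is x ↦ 17x + 8 (mod 26).
Decoding sityl: s(18)→23·(18−8)≡22=w; i(8)→23·(8−8)≡0=a; t(19)→23·(19−8)≡19=t; y(24)→23·(24−8)≡4=e; l(11)→23·(11−8)≡17=r (all mod 26).

water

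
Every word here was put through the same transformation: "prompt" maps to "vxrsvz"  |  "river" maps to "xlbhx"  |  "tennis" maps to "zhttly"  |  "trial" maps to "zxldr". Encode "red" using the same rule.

Vowels shift forward by 3 and consonants shift forward by 6.
On red: r(cons)+6=x, e(vowel)+3=h, d(cons)+6=j.

xhj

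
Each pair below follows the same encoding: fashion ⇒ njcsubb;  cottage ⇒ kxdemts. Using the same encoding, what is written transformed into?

easefrb

Letter i (0-indexed) is shifted by i+8, so successive shifts are 8, 9, 10, ….
On written: w+8=e, r+9=a, i+10=s, t+11=e, t+12=f, e+13=r, n+14=b.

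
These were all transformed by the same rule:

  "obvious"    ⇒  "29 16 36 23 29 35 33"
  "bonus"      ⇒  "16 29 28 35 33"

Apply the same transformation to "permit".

30 19 32 27 23 34

Each letter is replaced by its alphabet position (a=1..z=26) + 14.
On permit: p=16→30, e=5→19, r=18→32, m=13→27, i=9→23, t=20→34.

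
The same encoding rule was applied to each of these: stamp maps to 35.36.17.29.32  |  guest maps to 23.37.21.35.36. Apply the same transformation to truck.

s is letter #19 and maps to 35: an offset of 16. The number is (letter's place in the alphabet, a=1) + 16.
On truck: t=20→36, r=18→34, u=21→37, c=3→19, k=11→27.

36.34.37.19.27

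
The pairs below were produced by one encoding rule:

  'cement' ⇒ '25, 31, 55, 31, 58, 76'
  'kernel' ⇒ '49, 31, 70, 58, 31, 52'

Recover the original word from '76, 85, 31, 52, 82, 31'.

twelve

Each letter becomes 3×(its alphabet position, a=1..z=26) + 16.
Undoing it on 76, 85, 31, 52, 82, 31: 76→(76−16)÷3=20=t, 85→(85−16)÷3=23=w, 31→(31−16)÷3=5=e, 52→(52−16)÷3=12=l, 82→(82−16)÷3=22=v, 31→(31−16)÷3=5=e.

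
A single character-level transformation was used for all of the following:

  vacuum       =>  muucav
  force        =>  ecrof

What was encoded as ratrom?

The output letters match the input read backwards: vacuum reversed is muucav. It's just the letters in reverse order.
Decoding ratrom: then reverse → mortar.

mortar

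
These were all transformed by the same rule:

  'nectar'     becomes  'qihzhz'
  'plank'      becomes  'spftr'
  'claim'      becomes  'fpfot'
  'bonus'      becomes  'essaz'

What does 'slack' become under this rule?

vpfir

In nectar: n→q is +3, e→i is +4, c→h is +5, t→z is +6 — the shift increases by 1 each position. Letter i (0-indexed) is shifted by i+3, so successive shifts are 3, 4, 5, ….
Applying it to slack: s+3=v, l+4=p, a+5=f, c+6=i, k+7=r.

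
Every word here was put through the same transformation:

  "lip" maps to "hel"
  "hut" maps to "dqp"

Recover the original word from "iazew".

Compare letters: l→h is +22, i→e is +22, p→l is +22 — a constant shift. Every letter moves 22 places later in the alphabet, wrapping around z→a.
Decoding iazew: i−22=m, a−22=e, z−22=d, e−22=i, w−22=a.

media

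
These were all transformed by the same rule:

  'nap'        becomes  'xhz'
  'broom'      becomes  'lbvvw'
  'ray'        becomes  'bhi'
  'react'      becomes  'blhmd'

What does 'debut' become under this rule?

nllbd

The shift depends on letter class: consonant n→x is +10, but vowel a→h is +7. Two shifts are in play — +7 for a/e/i/o/u, +10 for every other letter.
For debut: d(cons)+10=n, e(vowel)+7=l, b(cons)+10=l, u(vowel)+7=b, t(cons)+10=d.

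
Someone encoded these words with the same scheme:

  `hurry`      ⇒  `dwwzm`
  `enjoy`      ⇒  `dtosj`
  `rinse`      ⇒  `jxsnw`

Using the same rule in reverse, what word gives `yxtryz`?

Read the word backwards and shift each letter +5.
Undoing it on yxtryz: shift back: y−5=t, x−5=s, t−5=o, r−5=m, y−5=t, z−5=u → tsomtu; then reverse → utmost.

utmost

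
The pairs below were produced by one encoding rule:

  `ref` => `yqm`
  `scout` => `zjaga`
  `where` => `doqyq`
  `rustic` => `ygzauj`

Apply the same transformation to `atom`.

maat

The shift depends on letter class: consonant r→y is +7, but vowel e→q is +12. The rule splits by letter class: vowels +12, consonants +7.
For atom: a(vowel)+12=m, t(cons)+7=a, o(vowel)+12=a, m(cons)+7=t.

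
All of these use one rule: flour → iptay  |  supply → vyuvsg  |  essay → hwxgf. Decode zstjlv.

wooden

Letter i (0-indexed) is shifted by i+3, so successive shifts are 3, 4, 5, ….
Undoing it on zstjlv: z−3=w, s−4=o, t−5=o, j−6=d, l−7=e, v−8=n.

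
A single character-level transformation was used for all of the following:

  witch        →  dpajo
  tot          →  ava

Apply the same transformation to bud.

Compare letters: w→d is +7, i→p is +7, t→a is +7 — a constant shift. Every letter moves 7 places later in the alphabet, wrapping around z→a.
On bud: b+7=i, u+7=b, d+7=k.

ibk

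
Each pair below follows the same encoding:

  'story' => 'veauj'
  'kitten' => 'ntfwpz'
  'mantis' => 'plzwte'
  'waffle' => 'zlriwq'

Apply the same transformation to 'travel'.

wcmypx

Shifts by position in story: pos 0: s→v (+3), pos 1: t→e (+11), pos 2: o→a (+12), pos 3: r→u (+3), pos 4: y→j (+11) — repeating every 3. The shifts repeat in a cycle of length 3: positions 0,1,… shift by +3, +11, +12, then the pattern repeats.
For travel: t+3=w, r+11=c, a+12=m, v+3=y, e+11=p, l+12=x.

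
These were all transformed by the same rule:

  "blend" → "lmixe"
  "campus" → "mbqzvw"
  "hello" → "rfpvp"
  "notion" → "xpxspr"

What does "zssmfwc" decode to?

process

It's a Vigenère-style cipher with numeric key [10,1,4]: position i shifts by key[i mod 3].
Reversing it on zssmfwc: z−10=p, s−1=r, s−4=o, m−10=c, f−1=e, w−4=s, c−10=s.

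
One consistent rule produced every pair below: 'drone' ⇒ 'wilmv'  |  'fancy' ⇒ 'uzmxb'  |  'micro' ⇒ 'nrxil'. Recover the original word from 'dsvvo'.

wheel

Each pair mirrors across the alphabet (d↔w, r↔i, o↔l): positions sum to 25. This is the alphabet-reversal cipher (Atbash): a becomes z, b becomes y, etc.
Undoing it on dsvvo: d↔w, s↔h, v↔e, v↔e, o↔l.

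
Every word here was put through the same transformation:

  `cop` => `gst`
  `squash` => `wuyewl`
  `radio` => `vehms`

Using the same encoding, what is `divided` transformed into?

Compare letters: c→g is +4, o→s is +4, p→t is +4 — a constant shift. Each letter is shifted forward by 4 in the alphabet (a Caesar shift of +4).
For divided: d+4=h, i+4=m, v+4=z, i+4=m, d+4=h, e+4=i, d+4=h.

hmzmhih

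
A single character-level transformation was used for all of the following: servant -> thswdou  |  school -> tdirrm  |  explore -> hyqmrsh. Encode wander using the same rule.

Vowels shift forward by 3 and consonants shift forward by 1.
For wander: w(cons)+1=x, a(vowel)+3=d, n(cons)+1=o, d(cons)+1=e, e(vowel)+3=h, r(cons)+1=s.

xdoehs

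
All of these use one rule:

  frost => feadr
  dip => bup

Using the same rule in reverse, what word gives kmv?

Two steps: reverse the string, then apply a Caesar shift of +12.
Reversing it on kmv: shift back: k−12=y, m−12=a, v−12=j → yaj; then reverse → jay.

jay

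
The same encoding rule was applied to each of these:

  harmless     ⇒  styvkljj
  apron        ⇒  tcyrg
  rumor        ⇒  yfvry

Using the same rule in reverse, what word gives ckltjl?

Each letter's alphabet position (a=0..z=25) is mapped through 11·x+19 mod 26 — an affine cipher.
Undoing it on ckltjl: c(2)→19·(2−19)≡15=p; k(10)→19·(10−19)≡11=l; l(11)→19·(11−19)≡4=e; t(19)→19·(19−19)≡0=a; j(9)→19·(9−19)≡18=s; l(11)→19·(11−19)≡4=e (all mod 26).

please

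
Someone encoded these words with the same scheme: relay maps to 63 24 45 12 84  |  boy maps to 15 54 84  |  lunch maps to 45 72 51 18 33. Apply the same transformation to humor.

33 72 48 54 63

r(#18)→63 and e(#5)→24: differences scale by 3, so n = 3·pos + 9. With a=1..z=26, the number is 3·pos + 9.
Applying it to humor: h=8→33, u=21→72, m=13→48, o=15→54, r=18→63.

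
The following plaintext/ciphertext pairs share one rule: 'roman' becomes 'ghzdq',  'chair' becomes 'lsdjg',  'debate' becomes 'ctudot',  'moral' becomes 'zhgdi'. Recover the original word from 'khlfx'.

focus

r(17)→g(6) and o(14)→h(7) fit y≡17x+3 (mod 26); the inverse of 17 mod 26 is 23. This is an affine cipher: with a=0,…,z=25, each position x becomes (17x+3) mod 26.
Decoding khlfx: k(10)→23·(10−3)≡5=f; h(7)→23·(7−3)≡14=o; l(11)→23·(11−3)≡2=c; f(5)→23·(5−3)≡20=u; x(23)→23·(23−3)≡18=s (all mod 26).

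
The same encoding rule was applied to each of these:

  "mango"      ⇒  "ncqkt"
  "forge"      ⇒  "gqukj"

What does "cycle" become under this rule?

dafpj

In mango: m→n is +1, a→c is +2, n→q is +3, g→k is +4 — the shift increases by 1 each position. Letter i (0-indexed) is shifted by i+1, so successive shifts are 1, 2, 3, ….
Applying it to cycle: c+1=d, y+2=a, c+3=f, l+4=p, e+5=j.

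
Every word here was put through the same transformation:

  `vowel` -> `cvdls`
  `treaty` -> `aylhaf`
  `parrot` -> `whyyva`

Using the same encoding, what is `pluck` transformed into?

wsbjr

Compare letters: v→c is +7, o→v is +7, w→d is +7 — a constant shift. Every letter moves 7 places later in the alphabet, wrapping around z→a.
For pluck: p+7=w, l+7=s, u+7=b, c+7=j, k+7=r.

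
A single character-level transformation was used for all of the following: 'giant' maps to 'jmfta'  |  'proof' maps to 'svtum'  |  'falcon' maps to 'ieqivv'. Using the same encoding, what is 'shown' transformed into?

vltcu

Each letter shifts forward by (position + 3), i.e. 3, 4, 5, … — the shift grows by one for each successive letter.
Applying it to shown: s+3=v, h+4=l, o+5=t, w+6=c, n+7=u.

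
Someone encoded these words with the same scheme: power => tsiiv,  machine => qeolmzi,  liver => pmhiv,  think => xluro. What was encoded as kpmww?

glass

A repeating key of period 3 is used — shifts +4, +4, +12 over and over.
Undoing it on kpmww: k−4=g, p−4=l, m−12=a, w−4=s, w−4=s.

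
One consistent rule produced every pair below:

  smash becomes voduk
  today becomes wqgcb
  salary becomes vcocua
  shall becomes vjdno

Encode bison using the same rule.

ekvqq

Shifts by position in smash: pos 0: s→v (+3), pos 1: m→o (+2), pos 2: a→d (+3), pos 3: s→u (+2) — repeating every 2. A repeating key of period 2 is used — shifts +3, +2 over and over.
On bison: b+3=e, i+2=k, s+3=v, o+2=q, n+3=q.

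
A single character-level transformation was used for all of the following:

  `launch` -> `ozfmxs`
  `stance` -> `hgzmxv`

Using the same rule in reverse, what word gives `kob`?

Letters are reflected about the middle of the alphabet (position → 25−position): Atbash.
Reversing it on kob: k↔p, o↔l, b↔y.

ply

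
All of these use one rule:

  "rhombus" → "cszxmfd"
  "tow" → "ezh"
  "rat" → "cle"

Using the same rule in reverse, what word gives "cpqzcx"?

It's a constant shift of +11 (ROT11).
Decoding cpqzcx: c−11=r, p−11=e, q−11=f, z−11=o, c−11=r, x−11=m.

reform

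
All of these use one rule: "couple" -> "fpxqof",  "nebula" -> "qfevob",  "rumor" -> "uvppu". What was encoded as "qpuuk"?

north

A repeating key of period 2 is used — shifts +3, +1 over and over.
Decoding qpuuk: q−3=n, p−1=o, u−3=r, u−1=t, k−3=h.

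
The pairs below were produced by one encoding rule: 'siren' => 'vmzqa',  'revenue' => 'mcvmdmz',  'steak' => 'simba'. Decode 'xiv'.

The output letters match the input read backwards, each shifted +8: siren reversed is neris. Read the word backwards and shift each letter +8.
Decoding xiv: shift back: x−8=p, i−8=a, v−8=n → pan; then reverse → nap.

nap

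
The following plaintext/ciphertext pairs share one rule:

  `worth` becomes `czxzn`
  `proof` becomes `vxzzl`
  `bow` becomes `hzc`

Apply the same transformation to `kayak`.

qlelq

The shift depends on letter class: consonant w→c is +6, but vowel o→z is +11. Vowels shift forward by 11 and consonants shift forward by 6.
On kayak: k(cons)+6=q, a(vowel)+11=l, y(cons)+6=e, a(vowel)+11=l, k(cons)+6=q.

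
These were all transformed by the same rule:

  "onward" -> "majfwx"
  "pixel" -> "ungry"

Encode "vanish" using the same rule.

The output letters match the input read backwards, each shifted +9: onward reversed is drawno. Two steps: reverse the string, then apply a Caesar shift of +9.
On vanish: reverse → hsinav; then shift: h+9=q, s+9=b, i+9=r, n+9=w, a+9=j, v+9=e.

qbrwje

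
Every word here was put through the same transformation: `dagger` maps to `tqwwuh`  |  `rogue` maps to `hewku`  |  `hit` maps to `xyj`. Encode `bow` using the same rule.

Compare letters: d→t is +16, a→q is +16, g→w is +16 — a constant shift. This is a Caesar cipher with shift 16.
Applying it to bow: b+16=r, o+16=e, w+16=m.

rem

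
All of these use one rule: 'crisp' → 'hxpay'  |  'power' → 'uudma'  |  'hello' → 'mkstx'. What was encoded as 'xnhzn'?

share

Letter i (0-indexed) is shifted by i+5, so successive shifts are 5, 6, 7, ….
Reversing it on xnhzn: x−5=s, n−6=h, h−7=a, z−8=r, n−9=e.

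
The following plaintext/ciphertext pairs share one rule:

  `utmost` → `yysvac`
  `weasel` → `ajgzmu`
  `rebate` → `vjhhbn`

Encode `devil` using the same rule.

hjbpt

Each letter shifts forward by (position + 4), i.e. 4, 5, 6, … — the shift grows by one for each successive letter.
For devil: d+4=h, e+5=j, v+6=b, i+7=p, l+8=t.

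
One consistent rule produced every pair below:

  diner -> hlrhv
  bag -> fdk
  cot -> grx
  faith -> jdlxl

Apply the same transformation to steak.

wxhdo

The shift depends on letter class: consonant d→h is +4, but vowel i→l is +3. Vowels shift forward by 3 and consonants shift forward by 4.
On steak: s(cons)+4=w, t(cons)+4=x, e(vowel)+3=h, a(vowel)+3=d, k(cons)+4=o.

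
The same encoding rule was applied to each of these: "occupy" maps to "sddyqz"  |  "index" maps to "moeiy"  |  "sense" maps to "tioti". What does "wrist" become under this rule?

The shift depends on letter class: consonant c→d is +1, but vowel o→s is +4. Two shifts are in play — +4 for a/e/i/o/u, +1 for every other letter.
For wrist: w(cons)+1=x, r(cons)+1=s, i(vowel)+4=m, s(cons)+1=t, t(cons)+1=u.

xsmtu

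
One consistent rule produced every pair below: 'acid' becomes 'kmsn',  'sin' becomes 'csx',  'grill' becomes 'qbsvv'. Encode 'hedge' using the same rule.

ronqo

It's a constant shift of +10 (ROT10).
Applying it to hedge: h+10=r, e+10=o, d+10=n, g+10=q, e+10=o.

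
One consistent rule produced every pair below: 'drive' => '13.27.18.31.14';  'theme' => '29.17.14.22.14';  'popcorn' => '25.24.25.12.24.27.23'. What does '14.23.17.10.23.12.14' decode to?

d is letter #4 and maps to 13: an offset of 9. Each letter is replaced by its alphabet position (a=1..z=26) + 9.
Undoing it on 14.23.17.10.23.12.14: 14→(14−9)÷1=5=e, 23→(23−9)÷1=14=n, 17→(17−9)÷1=8=h, 10→(10−9)÷1=1=a, 23→(23−9)÷1=14=n, 12→(12−9)÷1=3=c, 14→(14−9)÷1=5=e.

enhance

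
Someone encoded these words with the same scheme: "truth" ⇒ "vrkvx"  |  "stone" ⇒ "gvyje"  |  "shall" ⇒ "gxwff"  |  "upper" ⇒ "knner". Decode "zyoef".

t(19)→v(21) and r(17)→r(17) fit y≡15x+22 (mod 26); the inverse of 15 mod 26 is 7. This is an affine cipher: with a=0,…,z=25, each position x becomes (15x+22) mod 26.
Undoing it on zyoef: z(25)→7·(25−22)≡21=v; y(24)→7·(24−22)≡14=o; o(14)→7·(14−22)≡22=w; e(4)→7·(4−22)≡4=e; f(5)→7·(5−22)≡11=l (all mod 26).

vowel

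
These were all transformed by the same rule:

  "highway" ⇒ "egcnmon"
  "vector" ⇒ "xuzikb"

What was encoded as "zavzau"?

The output letters match the input read backwards, each shifted +6: highway reversed is yawhgih. The word is reversed, then every letter is shifted forward by 6.
Decoding zavzau: shift back: z−6=t, a−6=u, v−6=p, z−6=t, a−6=u, u−6=o → tuptuo; then reverse → output.

output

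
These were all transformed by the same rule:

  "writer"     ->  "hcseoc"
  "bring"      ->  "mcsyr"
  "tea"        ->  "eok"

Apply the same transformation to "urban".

ecmky

The rule splits by letter class: vowels +10, consonants +11.
Applying it to urban: u(vowel)+10=e, r(cons)+11=c, b(cons)+11=m, a(vowel)+10=k, n(cons)+11=y.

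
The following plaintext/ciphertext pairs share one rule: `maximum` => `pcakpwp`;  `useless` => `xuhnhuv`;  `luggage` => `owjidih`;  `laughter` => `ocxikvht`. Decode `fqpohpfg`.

A repeating key of period 2 is used — shifts +3, +2 over and over.
Reversing it on fqpohpfg: f−3=c, q−2=o, p−3=m, o−2=m, h−3=e, p−2=n, f−3=c, g−2=e.

commence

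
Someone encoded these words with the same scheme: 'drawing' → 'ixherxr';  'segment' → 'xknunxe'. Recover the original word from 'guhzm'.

board

In drawing: d→i is +5, r→x is +6, a→h is +7, w→e is +8 — the shift increases by 1 each position. The shift increases by 1 at each position, starting from +5: 5, 6, 7, ….
Decoding guhzm: g−5=b, u−6=o, h−7=a, z−8=r, m−9=d.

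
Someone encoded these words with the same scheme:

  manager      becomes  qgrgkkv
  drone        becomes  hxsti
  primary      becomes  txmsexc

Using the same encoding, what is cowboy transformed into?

guahse

The shifts repeat in a cycle of length 2: positions 0,1,… shift by +4, +6, then the pattern repeats.
Applying it to cowboy: c+4=g, o+6=u, w+4=a, b+6=h, o+4=s, y+6=e.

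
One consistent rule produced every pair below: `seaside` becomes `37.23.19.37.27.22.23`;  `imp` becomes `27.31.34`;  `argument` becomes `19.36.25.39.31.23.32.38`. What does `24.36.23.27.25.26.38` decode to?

freight

Letters become their 1-based position plus 18 (so a→19, b→20, …).
Decoding 24.36.23.27.25.26.38: 24→(24−18)÷1=6=f, 36→(36−18)÷1=18=r, 23→(23−18)÷1=5=e, 27→(27−18)÷1=9=i, 25→(25−18)÷1=7=g, 26→(26−18)÷1=8=h, 38→(38−18)÷1=20=t.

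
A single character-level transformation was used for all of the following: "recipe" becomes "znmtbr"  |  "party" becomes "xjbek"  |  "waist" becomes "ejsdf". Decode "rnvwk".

jelly

In recipe: r→z is +8, e→n is +9, c→m is +10, i→t is +11 — the shift increases by 1 each position. The shift increases by 1 at each position, starting from +8: 8, 9, 10, ….
Reversing it on rnvwk: r−8=j, n−9=e, v−10=l, w−11=l, k−12=y.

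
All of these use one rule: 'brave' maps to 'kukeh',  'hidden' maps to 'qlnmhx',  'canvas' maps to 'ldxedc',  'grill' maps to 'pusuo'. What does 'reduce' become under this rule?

Shifts by position in brave: pos 0: b→k (+9), pos 1: r→u (+3), pos 2: a→k (+10), pos 3: v→e (+9), pos 4: e→h (+3) — repeating every 3. The shifts repeat in a cycle of length 3: positions 0,1,… shift by +9, +3, +10, then the pattern repeats.
On reduce: r+9=a, e+3=h, d+10=n, u+9=d, c+3=f, e+10=o.

ahndfo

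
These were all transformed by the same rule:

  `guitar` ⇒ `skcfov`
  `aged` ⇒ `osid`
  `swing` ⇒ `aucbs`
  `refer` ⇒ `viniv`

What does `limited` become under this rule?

Treating letters as 0–25, the rule is x ↦ 5x + 14 (mod 26).
For limited: l(11)→5·11+14≡17=r; i(8)→5·8+14≡2=c; m(12)→5·12+14≡22=w; i(8)→5·8+14≡2=c; t(19)→5·19+14≡5=f; e(4)→5·4+14≡8=i; d(3)→5·3+14≡3=d (all mod 26).

rcwcfid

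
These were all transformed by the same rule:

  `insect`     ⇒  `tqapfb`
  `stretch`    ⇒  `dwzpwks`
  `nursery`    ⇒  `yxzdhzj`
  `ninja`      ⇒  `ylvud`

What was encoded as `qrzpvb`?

forest

Shifts by position in insect: pos 0: i→t (+11), pos 1: n→q (+3), pos 2: s→a (+8), pos 3: e→p (+11), pos 4: c→f (+3), pos 5: t→b (+8) — repeating every 3. It's a Vigenère-style cipher with numeric key [11,3,8]: position i shifts by key[i mod 3].
Decoding qrzpvb: q−11=f, r−3=o, z−8=r, p−11=e, v−3=s, b−8=t.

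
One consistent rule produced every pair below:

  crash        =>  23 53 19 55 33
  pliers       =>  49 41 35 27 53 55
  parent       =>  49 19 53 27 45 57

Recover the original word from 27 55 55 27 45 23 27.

c(#3)→23 and r(#18)→53: differences scale by 2, so n = 2·pos + 17. Each letter becomes 2×(its alphabet position, a=1..z=26) + 17.
Undoing it on 27 55 55 27 45 23 27: 27→(27−17)÷2=5=e, 55→(55−17)÷2=19=s, 55→(55−17)÷2=19=s, 27→(27−17)÷2=5=e, 45→(45−17)÷2=14=n, 23→(23−17)÷2=3=c, 27→(27−17)÷2=5=e.

essence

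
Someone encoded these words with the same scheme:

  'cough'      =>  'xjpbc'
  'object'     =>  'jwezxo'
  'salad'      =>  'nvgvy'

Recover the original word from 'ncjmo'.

Compare letters: c→x is +21, o→j is +21, u→p is +21 — a constant shift. This is a Caesar cipher with shift 21.
Decoding ncjmo: n−21=s, c−21=h, j−21=o, m−21=r, o−21=t.

short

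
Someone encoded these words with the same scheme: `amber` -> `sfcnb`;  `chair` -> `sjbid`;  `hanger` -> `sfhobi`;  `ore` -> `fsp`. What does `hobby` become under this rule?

zccpi

The word is reversed, then every letter is shifted forward by 1.
For hobby: reverse → ybboh; then shift: y+1=z, b+1=c, b+1=c, o+1=p, h+1=i.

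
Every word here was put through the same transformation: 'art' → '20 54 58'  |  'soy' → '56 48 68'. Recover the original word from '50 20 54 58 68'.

With a=1..z=26, the number is 2·pos + 18.
Reversing it on 50 20 54 58 68: 50→(50−18)÷2=16=p, 20→(20−18)÷2=1=a, 54→(54−18)÷2=18=r, 58→(58−18)÷2=20=t, 68→(68−18)÷2=25=y.

party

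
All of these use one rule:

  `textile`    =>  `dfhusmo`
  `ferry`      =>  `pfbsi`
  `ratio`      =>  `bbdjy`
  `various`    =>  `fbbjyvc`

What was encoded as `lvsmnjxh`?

building

It's a Vigenère-style cipher with numeric key [10,1]: position i shifts by key[i mod 2].
Undoing it on lvsmnjxh: l−10=b, v−1=u, s−10=i, m−1=l, n−10=d, j−1=i, x−10=n, h−1=g.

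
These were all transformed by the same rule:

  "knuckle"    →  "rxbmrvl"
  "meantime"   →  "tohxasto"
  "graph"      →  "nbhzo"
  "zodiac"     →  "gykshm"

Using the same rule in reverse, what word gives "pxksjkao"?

Shifts by position in knuckle: pos 0: k→r (+7), pos 1: n→x (+10), pos 2: u→b (+7), pos 3: c→m (+10) — repeating every 2. It's a Vigenère-style cipher with numeric key [7,10]: position i shifts by key[i mod 2].
Undoing it on pxksjkao: p−7=i, x−10=n, k−7=d, s−10=i, j−7=c, k−10=a, a−7=t, o−10=e.

indicate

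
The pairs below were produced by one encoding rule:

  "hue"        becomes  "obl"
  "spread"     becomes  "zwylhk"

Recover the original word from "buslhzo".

This is a Caesar cipher with shift 7.
Reversing it on buslhzo: b−7=u, u−7=n, s−7=l, l−7=e, h−7=a, z−7=s, o−7=h.

unleash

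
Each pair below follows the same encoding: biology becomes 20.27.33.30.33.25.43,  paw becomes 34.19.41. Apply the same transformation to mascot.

b is letter #2 and maps to 20: an offset of 18. The number is (letter's place in the alphabet, a=1) + 18.
On mascot: m=13→31, a=1→19, s=19→37, c=3→21, o=15→33, t=20→38.

31.19.37.21.33.38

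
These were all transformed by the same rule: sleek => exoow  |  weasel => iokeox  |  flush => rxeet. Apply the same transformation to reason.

dokeyz

The shift depends on letter class: consonant s→e is +12, but vowel e→o is +10. The rule splits by letter class: vowels +10, consonants +12.
On reason: r(cons)+12=d, e(vowel)+10=o, a(vowel)+10=k, s(cons)+12=e, o(vowel)+10=y, n(cons)+12=z.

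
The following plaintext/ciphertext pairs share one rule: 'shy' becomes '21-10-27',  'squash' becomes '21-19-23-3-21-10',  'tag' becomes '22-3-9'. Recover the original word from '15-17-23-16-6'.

mound

s is letter #19 and maps to 21: an offset of 2. Each letter is replaced by its alphabet position (a=1..z=26) + 2.
Undoing it on 15-17-23-16-6: 15→(15−2)÷1=13=m, 17→(17−2)÷1=15=o, 23→(23−2)÷1=21=u, 16→(16−2)÷1=14=n, 6→(6−2)÷1=4=d.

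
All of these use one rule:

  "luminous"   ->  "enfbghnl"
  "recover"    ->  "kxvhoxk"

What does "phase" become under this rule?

iatlx

Each letter is shifted forward by 19 in the alphabet (a Caesar shift of +19).
Applying it to phase: p+19=i, h+19=a, a+19=t, s+19=l, e+19=x.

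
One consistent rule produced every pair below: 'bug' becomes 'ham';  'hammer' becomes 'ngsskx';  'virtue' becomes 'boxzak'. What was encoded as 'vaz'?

It's a constant shift of +6 (ROT6).
Decoding vaz: v−6=p, a−6=u, z−6=t.

put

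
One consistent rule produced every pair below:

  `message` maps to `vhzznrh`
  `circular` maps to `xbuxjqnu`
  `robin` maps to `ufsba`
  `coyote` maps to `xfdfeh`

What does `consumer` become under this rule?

m(12)→v(21) and e(4)→h(7) fit y≡5x+13 (mod 26); the inverse of 5 mod 26 is 21. Treating letters as 0–25, the rule is x ↦ 5x + 13 (mod 26).
On consumer: c(2)→5·2+13≡23=x; o(14)→5·14+13≡5=f; n(13)→5·13+13≡0=a; s(18)→5·18+13≡25=z; u(20)→5·20+13≡9=j; m(12)→5·12+13≡21=v; e(4)→5·4+13≡7=h; r(17)→5·17+13≡20=u (all mod 26).

xfazjvhu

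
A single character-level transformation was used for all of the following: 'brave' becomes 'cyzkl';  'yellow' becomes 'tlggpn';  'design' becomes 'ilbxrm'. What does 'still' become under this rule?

bexgg

b(1)→c(2) and r(17)→y(24) fit y≡3x+25 (mod 26); the inverse of 3 mod 26 is 9. Treating letters as 0–25, the rule is x ↦ 3x + 25 (mod 26).
For still: s(18)→3·18+25≡1=b; t(19)→3·19+25≡4=e; i(8)→3·8+25≡23=x; l(11)→3·11+25≡6=g; l(11)→3·11+25≡6=g (all mod 26).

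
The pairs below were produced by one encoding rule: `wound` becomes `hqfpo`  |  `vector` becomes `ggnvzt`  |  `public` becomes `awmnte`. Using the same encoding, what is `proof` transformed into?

atzqq

Shifts by position in wound: pos 0: w→h (+11), pos 1: o→q (+2), pos 2: u→f (+11), pos 3: n→p (+2) — repeating every 2. A repeating key of period 2 is used — shifts +11, +2 over and over.
On proof: p+11=a, r+2=t, o+11=z, o+2=q, f+11=q.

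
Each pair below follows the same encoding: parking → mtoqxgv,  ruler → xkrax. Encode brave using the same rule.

kbgxh

The output letters match the input read backwards, each shifted +6: parking reversed is gnikrap. The word is reversed, then every letter is shifted forward by 6.
On brave: reverse → evarb; then shift: e+6=k, v+6=b, a+6=g, r+6=x, b+6=h.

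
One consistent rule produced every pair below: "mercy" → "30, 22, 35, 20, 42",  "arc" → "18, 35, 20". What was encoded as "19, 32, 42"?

boy

m is letter #13 and maps to 30: an offset of 17. Letters become their 1-based position plus 17 (so a→18, b→19, …).
Undoing it on 19, 32, 42: 19→(19−17)÷1=2=b, 32→(32−17)÷1=15=o, 42→(42−17)÷1=25=y.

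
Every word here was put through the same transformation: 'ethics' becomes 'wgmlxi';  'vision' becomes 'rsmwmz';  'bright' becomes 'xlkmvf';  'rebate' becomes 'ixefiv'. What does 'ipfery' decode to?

The word is reversed, then every letter is shifted forward by 4.
Undoing it on ipfery: shift back: i−4=e, p−4=l, f−4=b, e−4=a, r−4=n, y−4=u → elbanu; then reverse → unable.

unable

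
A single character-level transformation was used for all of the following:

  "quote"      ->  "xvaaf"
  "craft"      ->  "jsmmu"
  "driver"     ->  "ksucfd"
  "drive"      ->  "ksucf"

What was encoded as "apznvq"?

Shifts by position in quote: pos 0: q→x (+7), pos 1: u→v (+1), pos 2: o→a (+12), pos 3: t→a (+7), pos 4: e→f (+1) — repeating every 3. A repeating key of period 3 is used — shifts +7, +1, +12 over and over.
Reversing it on apznvq: a−7=t, p−1=o, z−12=n, n−7=g, v−1=u, q−12=e.

tongue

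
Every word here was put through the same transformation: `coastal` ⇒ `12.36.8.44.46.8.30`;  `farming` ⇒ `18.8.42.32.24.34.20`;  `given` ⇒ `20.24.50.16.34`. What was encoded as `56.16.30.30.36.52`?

c(#3)→12 and o(#15)→36: differences scale by 2, so n = 2·pos + 6. With a=1..z=26, the number is 2·pos + 6.
Undoing it on 56.16.30.30.36.52: 56→(56−6)÷2=25=y, 16→(16−6)÷2=5=e, 30→(30−6)÷2=12=l, 30→(30−6)÷2=12=l, 36→(36−6)÷2=15=o, 52→(52−6)÷2=23=w.

yellow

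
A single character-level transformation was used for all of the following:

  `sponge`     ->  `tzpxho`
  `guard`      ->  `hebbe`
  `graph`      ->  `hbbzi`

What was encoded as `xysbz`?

Shifts by position in sponge: pos 0: s→t (+1), pos 1: p→z (+10), pos 2: o→p (+1), pos 3: n→x (+10) — repeating every 2. A repeating key of period 2 is used — shifts +1, +10 over and over.
Reversing it on xysbz: x−1=w, y−10=o, s−1=r, b−10=r, z−1=y.

worry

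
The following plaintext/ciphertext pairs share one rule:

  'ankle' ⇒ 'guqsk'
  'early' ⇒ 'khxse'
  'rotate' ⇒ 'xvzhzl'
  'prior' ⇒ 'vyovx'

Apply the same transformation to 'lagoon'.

rhmvuu

It's a Vigenère-style cipher with numeric key [6,7]: position i shifts by key[i mod 2].
On lagoon: l+6=r, a+7=h, g+6=m, o+7=v, o+6=u, n+7=u.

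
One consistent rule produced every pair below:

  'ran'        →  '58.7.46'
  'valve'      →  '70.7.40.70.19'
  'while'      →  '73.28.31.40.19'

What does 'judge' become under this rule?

With a=1..z=26, the number is 3·pos + 4.
Applying it to judge: j=10→34, u=21→67, d=4→16, g=7→25, e=5→19.

34.67.16.25.19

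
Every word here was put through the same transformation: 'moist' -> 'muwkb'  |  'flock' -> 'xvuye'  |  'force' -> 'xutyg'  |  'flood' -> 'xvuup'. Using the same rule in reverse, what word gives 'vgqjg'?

m(12)→m(12) and o(14)→u(20) fit y≡17x+16 (mod 26); the inverse of 17 mod 26 is 23. Each letter's alphabet position (a=0..z=25) is mapped through 17·x+16 mod 26 — an affine cipher.
Undoing it on vgqjg: v(21)→23·(21−16)≡11=l; g(6)→23·(6−16)≡4=e; q(16)→23·(16−16)≡0=a; j(9)→23·(9−16)≡21=v; g(6)→23·(6−16)≡4=e (all mod 26).

leave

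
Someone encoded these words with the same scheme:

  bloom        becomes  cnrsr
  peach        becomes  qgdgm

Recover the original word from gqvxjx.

foster

In bloom: b→c is +1, l→n is +2, o→r is +3, o→s is +4 — the shift increases by 1 each position. Each letter shifts forward by (position + 1), i.e. 1, 2, 3, … — the shift grows by one for each successive letter.
Decoding gqvxjx: g−1=f, q−2=o, v−3=s, x−4=t, j−5=e, x−6=r.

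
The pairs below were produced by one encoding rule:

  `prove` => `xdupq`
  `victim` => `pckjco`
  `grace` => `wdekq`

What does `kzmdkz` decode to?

church

p(15)→x(23) and r(17)→d(3) fit y≡3x+4 (mod 26); the inverse of 3 mod 26 is 9. Each letter's alphabet position (a=0..z=25) is mapped through 3·x+4 mod 26 — an affine cipher.
Reversing it on kzmdkz: k(10)→9·(10−4)≡2=c; z(25)→9·(25−4)≡7=h; m(12)→9·(12−4)≡20=u; d(3)→9·(3−4)≡17=r; k(10)→9·(10−4)≡2=c; z(25)→9·(25−4)≡7=h (all mod 26).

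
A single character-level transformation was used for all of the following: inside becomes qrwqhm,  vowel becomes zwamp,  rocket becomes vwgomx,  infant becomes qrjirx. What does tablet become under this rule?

xifpmx

The shift depends on letter class: consonant n→r is +4, but vowel i→q is +8. Vowels shift forward by 8 and consonants shift forward by 4.
On tablet: t(cons)+4=x, a(vowel)+8=i, b(cons)+4=f, l(cons)+4=p, e(vowel)+8=m, t(cons)+4=x.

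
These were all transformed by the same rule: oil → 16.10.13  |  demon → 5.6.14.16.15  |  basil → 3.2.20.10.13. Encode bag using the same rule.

3.2.8

o is letter #15 and maps to 16: an offset of 1. Letters become their 1-based position plus 1 (so a→2, b→3, …).
For bag: b=2→3, a=1→2, g=7→8.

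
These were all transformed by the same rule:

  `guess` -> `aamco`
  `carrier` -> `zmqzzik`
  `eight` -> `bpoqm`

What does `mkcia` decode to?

The output letters match the input read backwards, each shifted +8: guess reversed is sseug. The word is reversed, then every letter is shifted forward by 8.
Decoding mkcia: shift back: m−8=e, k−8=c, c−8=u, i−8=a, a−8=s → ecuas; then reverse → sauce.

sauce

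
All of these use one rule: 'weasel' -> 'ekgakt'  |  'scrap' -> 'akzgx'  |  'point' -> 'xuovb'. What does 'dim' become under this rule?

The shift depends on letter class: consonant w→e is +8, but vowel e→k is +6. Two shifts are in play — +6 for a/e/i/o/u, +8 for every other letter.
On dim: d(cons)+8=l, i(vowel)+6=o, m(cons)+8=u.

lou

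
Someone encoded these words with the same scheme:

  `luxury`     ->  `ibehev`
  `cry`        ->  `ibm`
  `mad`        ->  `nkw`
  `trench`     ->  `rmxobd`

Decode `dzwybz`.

prompt

The output letters match the input read backwards, each shifted +10: luxury reversed is yruxul. Two steps: reverse the string, then apply a Caesar shift of +10.
Decoding dzwybz: shift back: d−10=t, z−10=p, w−10=m, y−10=o, b−10=r, z−10=p → tpmorp; then reverse → prompt.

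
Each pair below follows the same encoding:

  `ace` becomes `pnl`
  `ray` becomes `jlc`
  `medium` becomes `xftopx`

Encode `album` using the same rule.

xfmwl

The output letters match the input read backwards, each shifted +11: ace reversed is eca. The word is reversed, then every letter is shifted forward by 11.
On album: reverse → mubla; then shift: m+11=x, u+11=f, b+11=m, l+11=w, a+11=l.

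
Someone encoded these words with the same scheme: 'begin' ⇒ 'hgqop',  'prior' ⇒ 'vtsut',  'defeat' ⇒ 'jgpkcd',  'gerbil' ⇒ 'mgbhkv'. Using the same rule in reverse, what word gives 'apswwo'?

Shifts by position in begin: pos 0: b→h (+6), pos 1: e→g (+2), pos 2: g→q (+10), pos 3: i→o (+6), pos 4: n→p (+2) — repeating every 3. The shifts repeat in a cycle of length 3: positions 0,1,… shift by +6, +2, +10, then the pattern repeats.
Undoing it on apswwo: a−6=u, p−2=n, s−10=i, w−6=q, w−2=u, o−10=e.

unique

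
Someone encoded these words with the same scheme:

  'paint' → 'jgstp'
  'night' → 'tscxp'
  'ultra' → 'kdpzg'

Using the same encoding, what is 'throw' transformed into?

p(15)→j(9) and a(0)→g(6) fit y≡21x+6 (mod 26); the inverse of 21 mod 26 is 5. This is an affine cipher: with a=0,…,z=25, each position x becomes (21x+6) mod 26.
On throw: t(19)→21·19+6≡15=p; h(7)→21·7+6≡23=x; r(17)→21·17+6≡25=z; o(14)→21·14+6≡14=o; w(22)→21·22+6≡0=a (all mod 26).

pxzoa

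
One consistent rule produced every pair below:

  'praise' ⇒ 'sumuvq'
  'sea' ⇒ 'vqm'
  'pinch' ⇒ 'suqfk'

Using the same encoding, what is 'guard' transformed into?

The shift depends on letter class: consonant p→s is +3, but vowel a→m is +12. Two shifts are in play — +12 for a/e/i/o/u, +3 for every other letter.
Applying it to guard: g(cons)+3=j, u(vowel)+12=g, a(vowel)+12=m, r(cons)+3=u, d(cons)+3=g.

jgmug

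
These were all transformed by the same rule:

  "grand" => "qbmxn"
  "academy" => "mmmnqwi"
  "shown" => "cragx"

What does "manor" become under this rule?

wmxab

The shift depends on letter class: consonant g→q is +10, but vowel a→m is +12. The rule splits by letter class: vowels +12, consonants +10.
On manor: m(cons)+10=w, a(vowel)+12=m, n(cons)+10=x, o(vowel)+12=a, r(cons)+10=b.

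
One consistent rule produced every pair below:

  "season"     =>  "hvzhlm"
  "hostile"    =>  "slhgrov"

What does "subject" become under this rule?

hfyqvxg

Each pair mirrors across the alphabet (s↔h, e↔v, a↔z): positions sum to 25. Each letter is replaced by its mirror in the alphabet: a↔z, b↔y, c↔x, and so on (the Atbash cipher).
On subject: s↔h, u↔f, b↔y, j↔q, e↔v, c↔x, t↔g.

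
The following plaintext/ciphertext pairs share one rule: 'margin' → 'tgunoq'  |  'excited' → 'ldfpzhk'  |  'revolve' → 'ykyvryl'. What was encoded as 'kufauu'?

Shifts by position in margin: pos 0: m→t (+7), pos 1: a→g (+6), pos 2: r→u (+3), pos 3: g→n (+7), pos 4: i→o (+6), pos 5: n→q (+3) — repeating every 3. A repeating key of period 3 is used — shifts +7, +6, +3 over and over.
Reversing it on kufauu: k−7=d, u−6=o, f−3=c, a−7=t, u−6=o, u−3=r.

doctor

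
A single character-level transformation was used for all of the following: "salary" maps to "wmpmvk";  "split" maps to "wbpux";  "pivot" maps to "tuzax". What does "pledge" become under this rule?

Shifts by position in salary: pos 0: s→w (+4), pos 1: a→m (+12), pos 2: l→p (+4), pos 3: a→m (+12) — repeating every 2. A repeating key of period 2 is used — shifts +4, +12 over and over.
For pledge: p+4=t, l+12=x, e+4=i, d+12=p, g+4=k, e+12=q.

txipkq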